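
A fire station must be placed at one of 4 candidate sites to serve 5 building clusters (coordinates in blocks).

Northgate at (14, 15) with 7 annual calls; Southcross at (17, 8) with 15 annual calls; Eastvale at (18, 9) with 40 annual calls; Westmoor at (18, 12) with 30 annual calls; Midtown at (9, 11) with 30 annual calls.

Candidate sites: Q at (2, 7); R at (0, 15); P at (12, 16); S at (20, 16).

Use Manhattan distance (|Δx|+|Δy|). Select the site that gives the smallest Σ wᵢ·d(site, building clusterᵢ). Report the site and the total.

Total weighted distance at each candidate:
  Q (2, 7): total = 2060
  R (0, 15): total = 2438
  P (12, 16): total = 1276
  S (20, 16): total = 1234
Minimum is at S with total 1234 blocks.

S, total 1234 blocks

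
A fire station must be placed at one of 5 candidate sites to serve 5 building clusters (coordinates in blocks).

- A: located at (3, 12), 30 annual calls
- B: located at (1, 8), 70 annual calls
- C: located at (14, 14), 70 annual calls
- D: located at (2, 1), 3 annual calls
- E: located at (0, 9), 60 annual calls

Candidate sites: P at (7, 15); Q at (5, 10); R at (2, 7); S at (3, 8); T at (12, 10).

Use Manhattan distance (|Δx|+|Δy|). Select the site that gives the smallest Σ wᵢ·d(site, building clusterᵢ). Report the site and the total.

Total weighted distance at each candidate:
  P (7, 15): total = 2517
  Q (5, 10): total = 1846
  R (2, 7): total = 1908
  S (3, 8): total = 1714
  T (12, 10): total = 2497
Minimum is at S with total 1714 blocks.

S, total 1714 blocks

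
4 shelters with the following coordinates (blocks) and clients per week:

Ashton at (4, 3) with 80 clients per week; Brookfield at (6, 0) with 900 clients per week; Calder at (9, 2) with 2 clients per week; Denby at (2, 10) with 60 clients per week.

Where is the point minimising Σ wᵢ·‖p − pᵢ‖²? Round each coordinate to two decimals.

(5.62, 0.81)

The minimiser of Σwᵢ‖p−pᵢ‖² is the weighted centroid p* = (Σwᵢpᵢ)/(Σwᵢ).
Σwᵢ = 1042.
Σwᵢxᵢ = 80·4 + 900·6 + 2·9 + 60·2 = 5858.
Σwᵢyᵢ = 80·3 + 900·0 + 2·2 + 60·10 = 844.
x* = 5858/1042 = 5.62, y* = 844/1042 = 0.81.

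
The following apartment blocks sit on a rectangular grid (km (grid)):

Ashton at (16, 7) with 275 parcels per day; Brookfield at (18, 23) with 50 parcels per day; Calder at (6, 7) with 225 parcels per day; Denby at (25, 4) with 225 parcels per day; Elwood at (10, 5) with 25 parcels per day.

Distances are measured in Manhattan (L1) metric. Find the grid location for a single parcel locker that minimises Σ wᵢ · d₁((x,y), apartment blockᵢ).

(16, 7)

Manhattan distance separates: Σwᵢ(|x−xᵢ|+|y−yᵢ|) = Σwᵢ|x−xᵢ| + Σwᵢ|y−yᵢ|, so x and y are optimised independently as 1-D weighted medians.
Total weight W = 800; half = 400.
x-coordinate, sorted with cumulative weight:
  x=6 (Calder, w=225) cum 225
  x=10 (Elwood, w=25) cum 250
  x=16 (Ashton, w=275) cum 525  ← median
  x=18 (Brookfield, w=50) cum 575
  x=25 (Denby, w=225) cum 800
⇒ x* = 16
y-coordinate, sorted with cumulative weight:
  y=4 (Denby, w=225) cum 225
  y=5 (Elwood, w=25) cum 250
  y=7 (Ashton, w=275) cum 525  ← median
  y=7 (Calder, w=225) cum 750
  y=23 (Brookfield, w=50) cum 800
⇒ y* = 7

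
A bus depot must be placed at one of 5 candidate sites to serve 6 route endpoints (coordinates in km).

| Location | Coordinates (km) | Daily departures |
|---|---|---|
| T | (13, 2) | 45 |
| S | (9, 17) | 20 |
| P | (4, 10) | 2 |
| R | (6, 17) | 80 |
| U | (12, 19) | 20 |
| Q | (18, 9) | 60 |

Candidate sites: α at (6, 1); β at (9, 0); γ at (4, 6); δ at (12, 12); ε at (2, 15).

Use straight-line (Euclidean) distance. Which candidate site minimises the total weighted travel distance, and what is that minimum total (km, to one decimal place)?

δ, total 1752.7 km

Total weighted distance at each candidate:
  α (6, 1): total = 3187.0
  β (9, 0): total = 3093.0
  γ (4, 6): total = 2751.6
  δ (12, 12): total = 1752.7
  ε (2, 15): total = 2521.2
Minimum is at δ with total 1752.7 km.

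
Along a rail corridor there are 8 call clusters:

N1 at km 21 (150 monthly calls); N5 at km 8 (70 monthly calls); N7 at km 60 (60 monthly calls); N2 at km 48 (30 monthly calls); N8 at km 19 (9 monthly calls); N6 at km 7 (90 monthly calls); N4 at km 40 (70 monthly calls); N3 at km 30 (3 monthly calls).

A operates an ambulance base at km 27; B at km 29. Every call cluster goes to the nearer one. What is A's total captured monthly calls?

The indifferent point is the midpoint (27+29)/2 = 28; call clusters left of it (closer to A at 27) go to A, those right go to B.
  N6 at 7 (w=90) → A
  N5 at 8 (w=70) → A
  N8 at 19 (w=9) → A
  N1 at 21 (w=150) → A
  N3 at 30 (w=3) → B
  N4 at 40 (w=70) → B
  N2 at 48 (w=30) → B
  N7 at 60 (w=60) → B
A captures 319; B captures 163.

319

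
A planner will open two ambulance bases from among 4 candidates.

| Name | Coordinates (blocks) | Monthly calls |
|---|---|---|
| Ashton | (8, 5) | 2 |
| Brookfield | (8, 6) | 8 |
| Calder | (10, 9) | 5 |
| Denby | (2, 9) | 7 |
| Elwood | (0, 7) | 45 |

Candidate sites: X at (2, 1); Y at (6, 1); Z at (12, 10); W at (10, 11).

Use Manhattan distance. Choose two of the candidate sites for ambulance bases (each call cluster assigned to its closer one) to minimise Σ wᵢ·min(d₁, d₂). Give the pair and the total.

Evaluate every pair (each demand assigned to the nearer of the two):
  {X, W}: total = 498
  {X, Z}: total = 513
  {X, Y}: total = 544
  {Y, W}: total = 688
  {Y, Z}: total = 700
  {Z, W}: total = 782
Best pair: {X, W} with total 498.

{X, W}, total 498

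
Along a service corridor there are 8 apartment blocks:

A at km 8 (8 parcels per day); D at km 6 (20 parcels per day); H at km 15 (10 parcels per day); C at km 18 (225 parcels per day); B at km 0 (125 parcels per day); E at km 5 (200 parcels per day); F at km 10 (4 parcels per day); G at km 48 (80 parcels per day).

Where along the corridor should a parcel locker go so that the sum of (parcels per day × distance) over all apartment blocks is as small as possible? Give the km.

x = 6

For a sum of weighted absolute distances on a line, the optimum is the weighted median (not the mean). Total weight W = 672; half-weight = 336.
Sort by position and accumulate weight:
  km 0 (B, w=125) → cum 125
  km 5 (E, w=200) → cum 325
  km 6 (D, w=20) → cum 345  ≥ 336 → median here
  km 8 (A, w=8) → cum 353
  km 10 (F, w=4) → cum 357
  km 15 (H, w=10) → cum 367
  km 18 (C, w=225) → cum 592
  km 48 (G, w=80) → cum 672
Optimal location: km 6.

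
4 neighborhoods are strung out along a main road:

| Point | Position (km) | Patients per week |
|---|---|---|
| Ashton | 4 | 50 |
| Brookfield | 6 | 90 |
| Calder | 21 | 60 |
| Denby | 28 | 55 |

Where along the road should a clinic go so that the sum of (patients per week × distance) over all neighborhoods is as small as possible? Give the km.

x = 6

For a sum of weighted absolute distances on a line, the optimum is the weighted median (not the mean). Total weight W = 255; half-weight = 127.5.
Sort by position and accumulate weight:
  km 4 (Ashton, w=50) → cum 50
  km 6 (Brookfield, w=90) → cum 140  ≥ 127.5 → median here
  km 21 (Calder, w=60) → cum 200
  km 28 (Denby, w=55) → cum 255
Optimal location: km 6.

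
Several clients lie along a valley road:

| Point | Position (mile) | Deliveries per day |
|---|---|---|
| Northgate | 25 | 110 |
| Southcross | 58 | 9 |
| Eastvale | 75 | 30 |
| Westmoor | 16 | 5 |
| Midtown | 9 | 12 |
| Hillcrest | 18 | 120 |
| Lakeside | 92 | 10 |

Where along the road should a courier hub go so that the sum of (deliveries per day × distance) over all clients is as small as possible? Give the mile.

For a sum of weighted absolute distances on a line, the optimum is the weighted median (not the mean). Total weight W = 296; half-weight = 148.
Sort by position and accumulate weight:
  mile 9 (Midtown, w=12) → cum 12
  mile 16 (Westmoor, w=5) → cum 17
  mile 18 (Hillcrest, w=120) → cum 137
  mile 25 (Northgate, w=110) → cum 247  ≥ 148 → median here
  mile 58 (Southcross, w=9) → cum 256
  mile 75 (Eastvale, w=30) → cum 286
  mile 92 (Lakeside, w=10) → cum 296
Optimal location: mile 25.

x = 25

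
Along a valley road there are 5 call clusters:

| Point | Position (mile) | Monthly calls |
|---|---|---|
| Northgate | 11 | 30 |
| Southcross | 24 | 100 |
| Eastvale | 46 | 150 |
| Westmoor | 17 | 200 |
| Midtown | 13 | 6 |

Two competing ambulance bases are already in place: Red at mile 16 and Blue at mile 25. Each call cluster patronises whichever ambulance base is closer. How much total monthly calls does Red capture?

The indifferent point is the midpoint (16+25)/2 = 20.5; call clusters left of it (closer to Red at 16) go to Red, those right go to Blue.
  Northgate at 11 (w=30) → Red
  Midtown at 13 (w=6) → Red
  Westmoor at 17 (w=200) → Red
  Southcross at 24 (w=100) → Blue
  Eastvale at 46 (w=150) → Blue
Red captures 236; Blue captures 250.

236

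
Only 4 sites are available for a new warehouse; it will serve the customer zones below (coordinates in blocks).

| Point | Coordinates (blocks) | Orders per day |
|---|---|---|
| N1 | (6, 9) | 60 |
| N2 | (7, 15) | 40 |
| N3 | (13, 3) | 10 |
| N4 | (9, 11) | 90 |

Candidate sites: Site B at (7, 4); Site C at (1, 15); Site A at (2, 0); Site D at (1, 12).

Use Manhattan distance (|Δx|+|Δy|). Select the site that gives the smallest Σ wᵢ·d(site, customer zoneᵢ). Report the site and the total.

Site B, total 1680 blocks

Total weighted distance at each candidate:
  Site B (7, 4): total = 1680
  Site C (1, 15): total = 2220
  Site A (2, 0): total = 3340
  Site D (1, 12): total = 1860
Minimum is at Site B with total 1680 blocks.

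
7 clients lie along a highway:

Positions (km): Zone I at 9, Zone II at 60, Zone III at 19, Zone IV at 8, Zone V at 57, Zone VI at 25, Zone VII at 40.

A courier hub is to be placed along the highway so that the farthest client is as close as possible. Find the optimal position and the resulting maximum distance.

location 34, max distance 26

The 1-center on a line is the midpoint of the two extreme points: leftmost at 8, rightmost at 60.
Optimal location = (8 + 60)/2 = 34; maximum distance = (60 − 8)/2 = 26.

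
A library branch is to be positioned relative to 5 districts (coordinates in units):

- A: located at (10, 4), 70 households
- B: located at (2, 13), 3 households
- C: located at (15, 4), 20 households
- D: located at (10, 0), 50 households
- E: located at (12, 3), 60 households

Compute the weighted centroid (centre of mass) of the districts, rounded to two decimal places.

(10.97, 2.85)

The minimiser of Σwᵢ‖p−pᵢ‖² is the weighted centroid p* = (Σwᵢpᵢ)/(Σwᵢ).
Σwᵢ = 203.
Σwᵢxᵢ = 70·10 + 3·2 + 20·15 + 50·10 + 60·12 = 2226.
Σwᵢyᵢ = 70·4 + 3·13 + 20·4 + 50·0 + 60·3 = 579.
x* = 2226/203 = 10.97, y* = 579/203 = 2.85.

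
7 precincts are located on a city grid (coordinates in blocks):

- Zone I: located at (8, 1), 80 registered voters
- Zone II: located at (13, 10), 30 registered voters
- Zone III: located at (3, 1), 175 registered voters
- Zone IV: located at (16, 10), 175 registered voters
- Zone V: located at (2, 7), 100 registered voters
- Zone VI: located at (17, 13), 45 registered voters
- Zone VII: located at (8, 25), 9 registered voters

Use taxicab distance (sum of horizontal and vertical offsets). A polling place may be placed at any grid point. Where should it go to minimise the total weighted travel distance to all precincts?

Manhattan distance separates: Σwᵢ(|x−xᵢ|+|y−yᵢ|) = Σwᵢ|x−xᵢ| + Σwᵢ|y−yᵢ|, so x and y are optimised independently as 1-D weighted medians.
Total weight W = 614; half = 307.
x-coordinate, sorted with cumulative weight:
  x=2 (Zone V, w=100) cum 100
  x=3 (Zone III, w=175) cum 275
  x=8 (Zone I, w=80) cum 355  ← median
  x=8 (Zone VII, w=9) cum 364
  x=13 (Zone II, w=30) cum 394
  x=16 (Zone IV, w=175) cum 569
  x=17 (Zone VI, w=45) cum 614
⇒ x* = 8
y-coordinate, sorted with cumulative weight:
  y=1 (Zone I, w=80) cum 80
  y=1 (Zone III, w=175) cum 255
  y=7 (Zone V, w=100) cum 355  ← median
  y=10 (Zone II, w=30) cum 385
  y=10 (Zone IV, w=175) cum 560
  y=13 (Zone VI, w=45) cum 605
  y=25 (Zone VII, w=9) cum 614
⇒ y* = 7

(8, 7)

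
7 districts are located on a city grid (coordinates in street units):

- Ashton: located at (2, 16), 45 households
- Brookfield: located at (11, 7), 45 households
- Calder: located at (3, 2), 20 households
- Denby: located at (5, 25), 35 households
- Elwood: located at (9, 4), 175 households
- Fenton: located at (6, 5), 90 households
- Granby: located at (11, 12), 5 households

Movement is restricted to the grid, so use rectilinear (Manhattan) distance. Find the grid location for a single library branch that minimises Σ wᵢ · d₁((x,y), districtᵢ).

Manhattan distance separates: Σwᵢ(|x−xᵢ|+|y−yᵢ|) = Σwᵢ|x−xᵢ| + Σwᵢ|y−yᵢ|, so x and y are optimised independently as 1-D weighted medians.
Total weight W = 415; half = 207.5.
x-coordinate, sorted with cumulative weight:
  x=2 (Ashton, w=45) cum 45
  x=3 (Calder, w=20) cum 65
  x=5 (Denby, w=35) cum 100
  x=6 (Fenton, w=90) cum 190
  x=9 (Elwood, w=175) cum 365  ← median
  x=11 (Brookfield, w=45) cum 410
  x=11 (Granby, w=5) cum 415
⇒ x* = 9
y-coordinate, sorted with cumulative weight:
  y=2 (Calder, w=20) cum 20
  y=4 (Elwood, w=175) cum 195
  y=5 (Fenton, w=90) cum 285  ← median
  y=7 (Brookfield, w=45) cum 330
  y=12 (Granby, w=5) cum 335
  y=16 (Ashton, w=45) cum 380
  y=25 (Denby, w=35) cum 415
⇒ y* = 5

(9, 5)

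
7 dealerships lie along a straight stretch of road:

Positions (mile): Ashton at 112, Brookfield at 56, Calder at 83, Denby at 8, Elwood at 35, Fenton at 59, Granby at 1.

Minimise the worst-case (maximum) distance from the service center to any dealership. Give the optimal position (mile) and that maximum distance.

location 56.5, max distance 55.5

The 1-center on a line is the midpoint of the two extreme points: leftmost at 1, rightmost at 112.
Optimal location = (1 + 112)/2 = 56.5; maximum distance = (112 − 1)/2 = 55.5.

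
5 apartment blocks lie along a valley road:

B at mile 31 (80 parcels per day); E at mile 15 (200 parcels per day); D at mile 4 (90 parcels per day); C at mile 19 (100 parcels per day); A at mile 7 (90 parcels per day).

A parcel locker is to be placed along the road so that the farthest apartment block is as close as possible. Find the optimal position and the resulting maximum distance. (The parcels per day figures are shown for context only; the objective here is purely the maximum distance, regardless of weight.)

location 17.5, max distance 13.5

The 1-center on a line is the midpoint of the two extreme points: leftmost at 4, rightmost at 31.
Optimal location = (4 + 31)/2 = 17.5; maximum distance = (31 − 4)/2 = 13.5.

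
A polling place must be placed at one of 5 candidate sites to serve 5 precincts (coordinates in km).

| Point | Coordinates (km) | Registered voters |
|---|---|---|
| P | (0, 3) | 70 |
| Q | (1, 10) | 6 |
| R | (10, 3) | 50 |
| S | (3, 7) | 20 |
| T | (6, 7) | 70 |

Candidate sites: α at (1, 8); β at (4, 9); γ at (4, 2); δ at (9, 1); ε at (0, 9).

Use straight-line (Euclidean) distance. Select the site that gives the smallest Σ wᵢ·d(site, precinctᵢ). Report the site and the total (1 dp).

γ, total 1123.0 km

Total weighted distance at each candidate:
  α (1, 8): total = 1285.4
  β (4, 9): total = 1190.7
  γ (4, 2): total = 1123.0
  δ (9, 1): total = 1468.7
  ε (0, 9): total = 1526.4
Minimum is at γ with total 1123.0 km.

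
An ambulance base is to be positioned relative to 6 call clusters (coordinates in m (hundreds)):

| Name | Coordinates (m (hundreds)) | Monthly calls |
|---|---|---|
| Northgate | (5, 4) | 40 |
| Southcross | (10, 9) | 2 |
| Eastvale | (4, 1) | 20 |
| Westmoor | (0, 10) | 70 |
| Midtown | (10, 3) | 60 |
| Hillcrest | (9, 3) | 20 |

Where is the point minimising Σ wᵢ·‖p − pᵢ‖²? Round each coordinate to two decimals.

The minimiser of Σwᵢ‖p−pᵢ‖² is the weighted centroid p* = (Σwᵢpᵢ)/(Σwᵢ).
Σwᵢ = 212.
Σwᵢxᵢ = 40·5 + 2·10 + 20·4 + 70·0 + 60·10 + 20·9 = 1080.
Σwᵢyᵢ = 40·4 + 2·9 + 20·1 + 70·10 + 60·3 + 20·3 = 1138.
x* = 1080/212 = 5.09, y* = 1138/212 = 5.37.

(5.09, 5.37)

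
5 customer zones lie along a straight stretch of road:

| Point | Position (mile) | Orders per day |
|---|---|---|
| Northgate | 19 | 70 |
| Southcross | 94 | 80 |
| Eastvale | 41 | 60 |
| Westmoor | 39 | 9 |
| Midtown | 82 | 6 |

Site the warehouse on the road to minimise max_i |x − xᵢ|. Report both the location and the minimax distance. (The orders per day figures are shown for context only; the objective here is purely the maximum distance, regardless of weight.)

location 56.5, max distance 37.5

The 1-center on a line is the midpoint of the two extreme points: leftmost at 19, rightmost at 94.
Optimal location = (19 + 94)/2 = 56.5; maximum distance = (94 − 19)/2 = 37.5.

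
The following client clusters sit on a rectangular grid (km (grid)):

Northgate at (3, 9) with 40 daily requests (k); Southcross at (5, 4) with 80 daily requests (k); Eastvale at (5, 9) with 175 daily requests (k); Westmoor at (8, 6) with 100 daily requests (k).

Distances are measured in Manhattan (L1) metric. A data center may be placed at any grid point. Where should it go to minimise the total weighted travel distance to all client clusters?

(5, 9)

Manhattan distance separates: Σwᵢ(|x−xᵢ|+|y−yᵢ|) = Σwᵢ|x−xᵢ| + Σwᵢ|y−yᵢ|, so x and y are optimised independently as 1-D weighted medians.
Total weight W = 395; half = 197.5.
x-coordinate, sorted with cumulative weight:
  x=3 (Northgate, w=40) cum 40
  x=5 (Southcross, w=80) cum 120
  x=5 (Eastvale, w=175) cum 295  ← median
  x=8 (Westmoor, w=100) cum 395
⇒ x* = 5
y-coordinate, sorted with cumulative weight:
  y=4 (Southcross, w=80) cum 80
  y=6 (Westmoor, w=100) cum 180
  y=9 (Northgate, w=40) cum 220  ← median
  y=9 (Eastvale, w=175) cum 395
⇒ y* = 9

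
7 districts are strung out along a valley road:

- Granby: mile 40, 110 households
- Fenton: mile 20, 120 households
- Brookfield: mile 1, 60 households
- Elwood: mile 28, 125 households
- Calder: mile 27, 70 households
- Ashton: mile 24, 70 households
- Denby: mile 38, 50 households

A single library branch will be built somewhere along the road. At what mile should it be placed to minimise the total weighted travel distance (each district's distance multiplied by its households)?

x = 27

For a sum of weighted absolute distances on a line, the optimum is the weighted median (not the mean). Total weight W = 605; half-weight = 302.5.
Sort by position and accumulate weight:
  mile 1 (Brookfield, w=60) → cum 60
  mile 20 (Fenton, w=120) → cum 180
  mile 24 (Ashton, w=70) → cum 250
  mile 27 (Calder, w=70) → cum 320  ≥ 302.5 → median here
  mile 28 (Elwood, w=125) → cum 445
  mile 38 (Denby, w=50) → cum 495
  mile 40 (Granby, w=110) → cum 605
Optimal location: mile 27.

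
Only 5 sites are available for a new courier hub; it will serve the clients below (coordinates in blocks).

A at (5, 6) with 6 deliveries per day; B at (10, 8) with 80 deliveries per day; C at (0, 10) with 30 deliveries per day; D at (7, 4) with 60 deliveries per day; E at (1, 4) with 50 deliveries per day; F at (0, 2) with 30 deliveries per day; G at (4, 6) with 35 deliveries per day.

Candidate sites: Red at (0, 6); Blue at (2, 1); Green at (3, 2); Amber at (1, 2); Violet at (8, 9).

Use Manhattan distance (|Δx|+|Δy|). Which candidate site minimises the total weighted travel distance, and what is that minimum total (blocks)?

Total weighted distance at each candidate:
  Red (0, 6): total = 2060
  Blue (2, 1): total = 2593
  Green (3, 2): total = 2231
  Amber (1, 2): total = 2373
  Violet (8, 9): total = 2201
Minimum is at Red with total 2060 blocks.

Red, total 2060 blocks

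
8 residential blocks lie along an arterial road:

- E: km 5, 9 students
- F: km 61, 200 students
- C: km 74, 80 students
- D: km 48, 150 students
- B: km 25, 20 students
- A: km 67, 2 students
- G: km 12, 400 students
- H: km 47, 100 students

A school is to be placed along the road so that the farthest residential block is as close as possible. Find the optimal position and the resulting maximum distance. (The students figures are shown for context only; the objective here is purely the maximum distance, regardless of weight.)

The 1-center on a line is the midpoint of the two extreme points: leftmost at 5, rightmost at 74.
Optimal location = (5 + 74)/2 = 39.5; maximum distance = (74 − 5)/2 = 34.5.

location 39.5, max distance 34.5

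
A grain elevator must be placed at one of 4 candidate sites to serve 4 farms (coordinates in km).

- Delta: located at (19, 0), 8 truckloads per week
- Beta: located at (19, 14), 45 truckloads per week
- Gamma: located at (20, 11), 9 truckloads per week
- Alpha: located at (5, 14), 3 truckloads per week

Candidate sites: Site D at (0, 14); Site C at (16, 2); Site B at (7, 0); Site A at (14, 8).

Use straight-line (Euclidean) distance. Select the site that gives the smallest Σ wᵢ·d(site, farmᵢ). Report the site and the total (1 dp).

Total weighted distance at each candidate:
  Site D (0, 14): total = 1240.8
  Site C (16, 2): total = 722.9
  Site B (7, 0): total = 1121.4
  Site A (14, 8): total = 519.8
Minimum is at Site A with total 519.8 km.

Site A, total 519.8 km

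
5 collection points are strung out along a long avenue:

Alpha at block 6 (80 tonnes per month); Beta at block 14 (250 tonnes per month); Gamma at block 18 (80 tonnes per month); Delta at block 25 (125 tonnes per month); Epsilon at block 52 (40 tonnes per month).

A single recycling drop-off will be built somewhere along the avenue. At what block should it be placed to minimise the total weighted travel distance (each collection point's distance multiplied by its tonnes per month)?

x = 14

For a sum of weighted absolute distances on a line, the optimum is the weighted median (not the mean). Total weight W = 575; half-weight = 287.5.
Sort by position and accumulate weight:
  block 6 (Alpha, w=80) → cum 80
  block 14 (Beta, w=250) → cum 330  ≥ 287.5 → median here
  block 18 (Gamma, w=80) → cum 410
  block 25 (Delta, w=125) → cum 535
  block 52 (Epsilon, w=40) → cum 575
Optimal location: block 14.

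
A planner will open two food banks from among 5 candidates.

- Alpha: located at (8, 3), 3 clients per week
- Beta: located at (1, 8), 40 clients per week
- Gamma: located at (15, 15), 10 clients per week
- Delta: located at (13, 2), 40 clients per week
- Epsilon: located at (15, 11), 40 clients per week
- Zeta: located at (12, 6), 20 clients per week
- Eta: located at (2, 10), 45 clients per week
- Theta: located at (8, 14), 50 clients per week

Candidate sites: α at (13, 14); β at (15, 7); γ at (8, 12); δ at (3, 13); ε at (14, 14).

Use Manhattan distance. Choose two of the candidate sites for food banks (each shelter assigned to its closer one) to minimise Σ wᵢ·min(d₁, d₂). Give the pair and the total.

Evaluate every pair (each demand assigned to the nearer of the two):
  {β, δ}: total = 1393
  {β, γ}: total = 1527
  {α, δ}: total = 1645
  {δ, ε}: total = 1705
  {γ, δ}: total = 1807
  {α, γ}: total = 1817
  {γ, ε}: total = 1827
  {α, β}: total = 2108
  {β, ε}: total = 2193
  {α, ε}: total = 2533
Best pair: {β, δ} with total 1393.

{β, δ}, total 1393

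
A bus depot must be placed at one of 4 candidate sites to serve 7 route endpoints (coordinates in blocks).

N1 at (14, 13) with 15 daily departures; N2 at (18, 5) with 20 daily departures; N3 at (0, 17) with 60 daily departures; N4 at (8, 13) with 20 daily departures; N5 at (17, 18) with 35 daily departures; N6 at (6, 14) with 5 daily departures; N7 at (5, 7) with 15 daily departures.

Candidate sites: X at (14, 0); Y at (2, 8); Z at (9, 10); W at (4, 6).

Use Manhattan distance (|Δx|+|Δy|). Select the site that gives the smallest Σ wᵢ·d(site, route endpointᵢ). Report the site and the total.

Total weighted distance at each candidate:
  X (14, 0): total = 3700
  Y (2, 8): total = 2500
  Z (9, 10): total = 2140
  W (4, 6): total = 2630
Minimum is at Z with total 2140 blocks.

Z, total 2140 blocks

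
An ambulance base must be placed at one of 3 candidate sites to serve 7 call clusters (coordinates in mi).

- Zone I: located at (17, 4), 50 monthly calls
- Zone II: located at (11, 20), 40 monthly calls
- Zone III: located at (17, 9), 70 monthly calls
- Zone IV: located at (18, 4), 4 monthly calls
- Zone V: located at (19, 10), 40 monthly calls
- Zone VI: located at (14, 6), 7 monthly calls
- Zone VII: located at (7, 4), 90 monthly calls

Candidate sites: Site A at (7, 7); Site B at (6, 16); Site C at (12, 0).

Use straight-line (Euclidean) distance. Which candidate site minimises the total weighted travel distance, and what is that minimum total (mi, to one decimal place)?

Total weighted distance at each candidate:
  Site A (7, 7): total = 2639.8
  Site B (6, 16): total = 3796.7
  Site C (12, 0): total = 2979.5
Minimum is at Site A with total 2639.8 mi.

Site A, total 2639.8 mi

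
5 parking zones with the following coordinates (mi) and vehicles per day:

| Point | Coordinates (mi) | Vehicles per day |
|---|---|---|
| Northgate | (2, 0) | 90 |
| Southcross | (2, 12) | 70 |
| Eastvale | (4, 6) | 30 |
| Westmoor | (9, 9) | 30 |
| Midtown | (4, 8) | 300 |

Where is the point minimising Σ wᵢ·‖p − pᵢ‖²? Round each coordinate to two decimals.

(3.67, 7.10)

The minimiser of Σwᵢ‖p−pᵢ‖² is the weighted centroid p* = (Σwᵢpᵢ)/(Σwᵢ).
Σwᵢ = 520.
Σwᵢxᵢ = 90·2 + 70·2 + 30·4 + 30·9 + 300·4 = 1910.
Σwᵢyᵢ = 90·0 + 70·12 + 30·6 + 30·9 + 300·8 = 3690.
x* = 1910/520 = 3.67, y* = 3690/520 = 7.10.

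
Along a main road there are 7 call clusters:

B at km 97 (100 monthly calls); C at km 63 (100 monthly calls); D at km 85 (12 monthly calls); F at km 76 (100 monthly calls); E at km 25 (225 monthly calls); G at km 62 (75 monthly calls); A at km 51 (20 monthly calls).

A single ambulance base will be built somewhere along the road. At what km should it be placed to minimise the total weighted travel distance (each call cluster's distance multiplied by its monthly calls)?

For a sum of weighted absolute distances on a line, the optimum is the weighted median (not the mean). Total weight W = 632; half-weight = 316.
Sort by position and accumulate weight:
  km 25 (E, w=225) → cum 225
  km 51 (A, w=20) → cum 245
  km 62 (G, w=75) → cum 320  ≥ 316 → median here
  km 63 (C, w=100) → cum 420
  km 76 (F, w=100) → cum 520
  km 85 (D, w=12) → cum 532
  km 97 (B, w=100) → cum 632
Optimal location: km 62.

x = 62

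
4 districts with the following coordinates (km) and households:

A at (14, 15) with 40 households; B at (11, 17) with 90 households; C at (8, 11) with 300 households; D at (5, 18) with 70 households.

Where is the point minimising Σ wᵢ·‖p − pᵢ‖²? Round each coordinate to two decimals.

The minimiser of Σwᵢ‖p−pᵢ‖² is the weighted centroid p* = (Σwᵢpᵢ)/(Σwᵢ).
Σwᵢ = 500.
Σwᵢxᵢ = 40·14 + 90·11 + 300·8 + 70·5 = 4300.
Σwᵢyᵢ = 40·15 + 90·17 + 300·11 + 70·18 = 6690.
x* = 4300/500 = 8.60, y* = 6690/500 = 13.38.

(8.60, 13.38)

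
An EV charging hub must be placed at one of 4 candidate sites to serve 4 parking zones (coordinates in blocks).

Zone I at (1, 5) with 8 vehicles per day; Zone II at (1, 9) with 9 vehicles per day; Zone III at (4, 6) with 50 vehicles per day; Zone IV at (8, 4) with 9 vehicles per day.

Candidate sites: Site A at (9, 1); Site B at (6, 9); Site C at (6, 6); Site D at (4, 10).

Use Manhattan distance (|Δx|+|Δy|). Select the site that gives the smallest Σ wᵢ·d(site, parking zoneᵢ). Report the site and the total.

Total weighted distance at each candidate:
  Site A (9, 1): total = 776
  Site B (6, 9): total = 430
  Site C (6, 6): total = 256
  Site D (4, 10): total = 390
Minimum is at Site C with total 256 blocks.

Site C, total 256 blocks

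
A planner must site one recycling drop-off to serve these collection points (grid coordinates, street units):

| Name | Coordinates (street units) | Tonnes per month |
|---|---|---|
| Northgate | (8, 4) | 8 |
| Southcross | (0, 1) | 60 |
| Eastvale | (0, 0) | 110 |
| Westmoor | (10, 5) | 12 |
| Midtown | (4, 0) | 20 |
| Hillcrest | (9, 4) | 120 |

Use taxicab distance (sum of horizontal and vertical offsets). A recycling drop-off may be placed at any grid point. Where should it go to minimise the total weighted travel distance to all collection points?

(0, 1)

Manhattan distance separates: Σwᵢ(|x−xᵢ|+|y−yᵢ|) = Σwᵢ|x−xᵢ| + Σwᵢ|y−yᵢ|, so x and y are optimised independently as 1-D weighted medians.
Total weight W = 330; half = 165.
x-coordinate, sorted with cumulative weight:
  x=0 (Southcross, w=60) cum 60
  x=0 (Eastvale, w=110) cum 170  ← median
  x=4 (Midtown, w=20) cum 190
  x=8 (Northgate, w=8) cum 198
  x=9 (Hillcrest, w=120) cum 318
  x=10 (Westmoor, w=12) cum 330
⇒ x* = 0
y-coordinate, sorted with cumulative weight:
  y=0 (Eastvale, w=110) cum 110
  y=0 (Midtown, w=20) cum 130
  y=1 (Southcross, w=60) cum 190  ← median
  y=4 (Northgate, w=8) cum 198
  y=4 (Hillcrest, w=120) cum 318
  y=5 (Westmoor, w=12) cum 330
⇒ y* = 1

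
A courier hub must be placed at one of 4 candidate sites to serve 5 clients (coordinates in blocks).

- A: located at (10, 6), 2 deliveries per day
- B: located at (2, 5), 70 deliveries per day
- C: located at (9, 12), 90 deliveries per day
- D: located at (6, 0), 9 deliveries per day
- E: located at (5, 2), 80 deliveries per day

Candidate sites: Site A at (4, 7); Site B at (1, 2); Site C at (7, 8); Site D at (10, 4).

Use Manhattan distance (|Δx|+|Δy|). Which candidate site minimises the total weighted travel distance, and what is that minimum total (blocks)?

Total weighted distance at each candidate:
  Site A (4, 7): total = 1755
  Site B (1, 2): total = 2309
  Site C (7, 8): total = 1831
  Site D (10, 4): total = 2076
Minimum is at Site A with total 1755 blocks.

Site A, total 1755 blocks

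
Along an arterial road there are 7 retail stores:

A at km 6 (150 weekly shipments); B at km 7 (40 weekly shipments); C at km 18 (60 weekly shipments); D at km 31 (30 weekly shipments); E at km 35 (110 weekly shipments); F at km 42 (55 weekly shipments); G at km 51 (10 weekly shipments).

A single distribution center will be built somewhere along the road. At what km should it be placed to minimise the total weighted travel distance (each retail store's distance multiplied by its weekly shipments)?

For a sum of weighted absolute distances on a line, the optimum is the weighted median (not the mean). Total weight W = 455; half-weight = 227.5.
Sort by position and accumulate weight:
  km 6 (A, w=150) → cum 150
  km 7 (B, w=40) → cum 190
  km 18 (C, w=60) → cum 250  ≥ 227.5 → median here
  km 31 (D, w=30) → cum 280
  km 35 (E, w=110) → cum 390
  km 42 (F, w=55) → cum 445
  km 51 (G, w=10) → cum 455
Optimal location: km 18.

x = 18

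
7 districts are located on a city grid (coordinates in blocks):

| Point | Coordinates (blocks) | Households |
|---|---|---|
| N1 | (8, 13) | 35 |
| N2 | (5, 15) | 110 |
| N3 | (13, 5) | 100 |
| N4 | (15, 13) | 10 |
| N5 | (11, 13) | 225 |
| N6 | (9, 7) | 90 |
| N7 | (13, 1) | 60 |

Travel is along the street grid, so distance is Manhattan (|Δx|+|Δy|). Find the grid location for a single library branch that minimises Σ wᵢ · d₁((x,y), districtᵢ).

(11, 13)

Manhattan distance separates: Σwᵢ(|x−xᵢ|+|y−yᵢ|) = Σwᵢ|x−xᵢ| + Σwᵢ|y−yᵢ|, so x and y are optimised independently as 1-D weighted medians.
Total weight W = 630; half = 315.
x-coordinate, sorted with cumulative weight:
  x=5 (N2, w=110) cum 110
  x=8 (N1, w=35) cum 145
  x=9 (N6, w=90) cum 235
  x=11 (N5, w=225) cum 460  ← median
  x=13 (N3, w=100) cum 560
  x=13 (N7, w=60) cum 620
  x=15 (N4, w=10) cum 630
⇒ x* = 11
y-coordinate, sorted with cumulative weight:
  y=1 (N7, w=60) cum 60
  y=5 (N3, w=100) cum 160
  y=7 (N6, w=90) cum 250
  y=13 (N1, w=35) cum 285
  y=13 (N4, w=10) cum 295
  y=13 (N5, w=225) cum 520  ← median
  y=15 (N2, w=110) cum 630
⇒ y* = 13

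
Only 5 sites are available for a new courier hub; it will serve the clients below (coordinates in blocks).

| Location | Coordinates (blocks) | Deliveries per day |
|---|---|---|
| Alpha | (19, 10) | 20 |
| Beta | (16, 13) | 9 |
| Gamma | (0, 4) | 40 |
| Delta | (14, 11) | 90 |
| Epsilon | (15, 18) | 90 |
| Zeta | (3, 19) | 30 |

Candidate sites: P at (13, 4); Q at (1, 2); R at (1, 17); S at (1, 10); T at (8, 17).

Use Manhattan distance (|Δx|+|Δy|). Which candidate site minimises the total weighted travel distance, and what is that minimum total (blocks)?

T, total 3318 blocks

Total weighted distance at each candidate:
  P (13, 4): total = 3778
  Q (1, 2): total = 6124
  R (1, 17): total = 4411
  S (1, 10): total = 4372
  T (8, 17): total = 3318
Minimum is at T with total 3318 blocks.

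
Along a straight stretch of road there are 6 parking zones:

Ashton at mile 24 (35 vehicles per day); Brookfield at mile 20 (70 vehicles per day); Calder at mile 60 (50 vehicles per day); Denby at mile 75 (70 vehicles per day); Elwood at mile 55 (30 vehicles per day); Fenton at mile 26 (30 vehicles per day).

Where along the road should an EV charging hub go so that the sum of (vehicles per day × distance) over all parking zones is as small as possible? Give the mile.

For a sum of weighted absolute distances on a line, the optimum is the weighted median (not the mean). Total weight W = 285; half-weight = 142.5.
Sort by position and accumulate weight:
  mile 20 (Brookfield, w=70) → cum 70
  mile 24 (Ashton, w=35) → cum 105
  mile 26 (Fenton, w=30) → cum 135
  mile 55 (Elwood, w=30) → cum 165  ≥ 142.5 → median here
  mile 60 (Calder, w=50) → cum 215
  mile 75 (Denby, w=70) → cum 285
Optimal location: mile 55.

x = 55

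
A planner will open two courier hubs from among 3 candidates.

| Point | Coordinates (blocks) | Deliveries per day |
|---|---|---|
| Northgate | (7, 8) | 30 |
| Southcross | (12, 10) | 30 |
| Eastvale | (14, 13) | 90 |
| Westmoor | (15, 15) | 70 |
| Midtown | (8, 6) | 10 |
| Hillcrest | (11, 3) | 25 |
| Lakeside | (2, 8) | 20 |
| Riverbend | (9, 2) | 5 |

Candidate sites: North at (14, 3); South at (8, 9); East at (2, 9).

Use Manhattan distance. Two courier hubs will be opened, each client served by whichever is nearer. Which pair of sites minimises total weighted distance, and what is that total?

Evaluate every pair (each demand assigned to the nearer of the two):
  {North, South}: total = 2295
  {South, East}: total = 2335
  {North, East}: total = 2475
Best pair: {North, South} with total 2295.

{North, South}, total 2295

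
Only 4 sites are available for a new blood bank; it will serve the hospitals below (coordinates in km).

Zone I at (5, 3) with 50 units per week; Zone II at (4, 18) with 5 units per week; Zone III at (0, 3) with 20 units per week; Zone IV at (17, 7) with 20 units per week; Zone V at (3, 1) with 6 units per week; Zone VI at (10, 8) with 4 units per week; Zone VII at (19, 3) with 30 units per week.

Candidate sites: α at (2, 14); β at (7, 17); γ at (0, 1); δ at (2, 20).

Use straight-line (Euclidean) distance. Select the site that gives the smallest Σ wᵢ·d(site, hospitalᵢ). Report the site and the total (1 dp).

Total weighted distance at each candidate:
  α (2, 14): total = 1872.8
  β (7, 17): total = 2008.9
  γ (0, 1): total = 1397.1
  δ (2, 20): total = 2509.7
Minimum is at γ with total 1397.1 km.

γ, total 1397.1 km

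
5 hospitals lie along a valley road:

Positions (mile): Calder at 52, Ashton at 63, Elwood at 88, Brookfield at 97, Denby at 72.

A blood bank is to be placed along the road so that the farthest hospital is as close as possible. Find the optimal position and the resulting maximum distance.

The 1-center on a line is the midpoint of the two extreme points: leftmost at 52, rightmost at 97.
Optimal location = (52 + 97)/2 = 74.5; maximum distance = (97 − 52)/2 = 22.5.

location 74.5, max distance 22.5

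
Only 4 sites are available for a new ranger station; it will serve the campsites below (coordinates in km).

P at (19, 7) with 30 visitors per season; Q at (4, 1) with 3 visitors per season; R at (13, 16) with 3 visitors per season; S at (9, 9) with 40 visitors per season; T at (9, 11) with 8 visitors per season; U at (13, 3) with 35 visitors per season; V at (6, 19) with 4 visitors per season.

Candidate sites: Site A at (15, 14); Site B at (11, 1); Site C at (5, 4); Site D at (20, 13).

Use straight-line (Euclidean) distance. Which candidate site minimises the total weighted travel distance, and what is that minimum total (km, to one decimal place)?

Total weighted distance at each candidate:
  Site A (15, 14): total = 1100.0
  Site B (11, 1): total = 951.6
  Site C (5, 4): total = 1145.2
  Site D (20, 13): total = 1311.1
Minimum is at Site B with total 951.6 km.

Site B, total 951.6 km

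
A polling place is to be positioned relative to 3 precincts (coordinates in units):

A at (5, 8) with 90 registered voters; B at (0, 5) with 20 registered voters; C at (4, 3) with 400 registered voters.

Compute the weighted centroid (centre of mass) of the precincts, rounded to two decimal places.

The minimiser of Σwᵢ‖p−pᵢ‖² is the weighted centroid p* = (Σwᵢpᵢ)/(Σwᵢ).
Σwᵢ = 510.
Σwᵢxᵢ = 90·5 + 20·0 + 400·4 = 2050.
Σwᵢyᵢ = 90·8 + 20·5 + 400·3 = 2020.
x* = 2050/510 = 4.02, y* = 2020/510 = 3.96.

(4.02, 3.96)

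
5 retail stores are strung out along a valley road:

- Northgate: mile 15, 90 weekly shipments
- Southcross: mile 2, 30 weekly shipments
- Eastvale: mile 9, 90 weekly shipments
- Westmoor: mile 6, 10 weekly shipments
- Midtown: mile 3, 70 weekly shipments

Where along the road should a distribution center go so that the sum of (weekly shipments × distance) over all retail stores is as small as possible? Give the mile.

For a sum of weighted absolute distances on a line, the optimum is the weighted median (not the mean). Total weight W = 290; half-weight = 145.
Sort by position and accumulate weight:
  mile 2 (Southcross, w=30) → cum 30
  mile 3 (Midtown, w=70) → cum 100
  mile 6 (Westmoor, w=10) → cum 110
  mile 9 (Eastvale, w=90) → cum 200  ≥ 145 → median here
  mile 15 (Northgate, w=90) → cum 290
Optimal location: mile 9.

x = 9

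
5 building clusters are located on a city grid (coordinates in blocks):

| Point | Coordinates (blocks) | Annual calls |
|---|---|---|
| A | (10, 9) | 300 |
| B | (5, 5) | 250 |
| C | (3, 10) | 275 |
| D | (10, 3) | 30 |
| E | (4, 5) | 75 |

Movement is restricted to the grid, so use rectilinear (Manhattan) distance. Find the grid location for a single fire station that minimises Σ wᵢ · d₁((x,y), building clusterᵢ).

Manhattan distance separates: Σwᵢ(|x−xᵢ|+|y−yᵢ|) = Σwᵢ|x−xᵢ| + Σwᵢ|y−yᵢ|, so x and y are optimised independently as 1-D weighted medians.
Total weight W = 930; half = 465.
x-coordinate, sorted with cumulative weight:
  x=3 (C, w=275) cum 275
  x=4 (E, w=75) cum 350
  x=5 (B, w=250) cum 600  ← median
  x=10 (A, w=300) cum 900
  x=10 (D, w=30) cum 930
⇒ x* = 5
y-coordinate, sorted with cumulative weight:
  y=3 (D, w=30) cum 30
  y=5 (B, w=250) cum 280
  y=5 (E, w=75) cum 355
  y=9 (A, w=300) cum 655  ← median
  y=10 (C, w=275) cum 930
⇒ y* = 9

(5, 9)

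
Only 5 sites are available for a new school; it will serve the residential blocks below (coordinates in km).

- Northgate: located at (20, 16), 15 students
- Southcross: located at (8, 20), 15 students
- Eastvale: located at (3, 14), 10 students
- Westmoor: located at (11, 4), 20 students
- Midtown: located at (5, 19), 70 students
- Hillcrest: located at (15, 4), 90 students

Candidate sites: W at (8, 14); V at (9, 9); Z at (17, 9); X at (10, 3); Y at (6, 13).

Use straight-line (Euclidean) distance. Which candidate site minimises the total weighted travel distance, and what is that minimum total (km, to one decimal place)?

Total weighted distance at each candidate:
  W (8, 14): total = 2038.0
  V (9, 9): total = 2003.9
  Z (17, 9): total = 2210.4
  X (10, 3): total = 2293.8
  Y (6, 13): total = 2132.8
Minimum is at V with total 2003.9 km.

V, total 2003.9 km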